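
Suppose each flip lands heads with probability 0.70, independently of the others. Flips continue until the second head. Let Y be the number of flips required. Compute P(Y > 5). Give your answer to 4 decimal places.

0.0308

Needing more than 5 flips ⇔ fewer than 2 successes in the first 5. With X ~ Binomial(5, 0.70), P(Y > 5) = P(X ≤ 1).
  k=0: C(5,0)·0.70^0·0.30^5 = 0.002430
  k=1: C(5,1)·0.70^1·0.30^4 = 0.028350
P(X ≤ 1) = 0.030780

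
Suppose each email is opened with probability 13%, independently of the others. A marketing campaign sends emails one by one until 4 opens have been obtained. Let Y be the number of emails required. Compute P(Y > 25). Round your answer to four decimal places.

Needing more than 25 emails ⇔ fewer than 4 successes in the first 25. With X ~ Binomial(25, 0.13), P(Y > 25) = P(X ≤ 3).
  k=0: C(25,0)·0.13^0·0.87^25 = 0.030760
  k=1: C(25,1)·0.13^1·0.87^24 = 0.114907
  k=2: C(25,2)·0.13^2·0.87^23 = 0.206040
  k=3: C(25,3)·0.13^3·0.87^22 = 0.236038
P(X ≤ 3) = 0.587744

0.5877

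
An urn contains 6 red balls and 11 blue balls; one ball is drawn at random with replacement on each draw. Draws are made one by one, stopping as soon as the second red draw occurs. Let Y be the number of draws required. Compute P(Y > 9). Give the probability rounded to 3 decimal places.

Needing more than 9 draws ⇔ fewer than 2 successes in the first 9. With X ~ Binomial(9, 0.352941), P(Y > 9) = P(X ≤ 1).
  k=0: C(9,0)·0.352941^0·0.647059^9 = 0.01988
  k=1: C(9,1)·0.352941^1·0.647059^8 = 0.09761
P(X ≤ 1) = 0.11749

0.117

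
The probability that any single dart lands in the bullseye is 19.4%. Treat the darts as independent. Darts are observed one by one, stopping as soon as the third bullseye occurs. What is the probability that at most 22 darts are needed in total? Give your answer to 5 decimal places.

0.82886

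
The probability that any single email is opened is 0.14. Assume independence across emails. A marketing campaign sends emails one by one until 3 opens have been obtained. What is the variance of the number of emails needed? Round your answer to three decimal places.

131.633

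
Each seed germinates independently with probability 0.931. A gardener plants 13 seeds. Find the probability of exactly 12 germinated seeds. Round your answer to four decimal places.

0.3804

X ~ Binomial(n=13, p=0.931).
P(X=12) = C(13,12) · p^12 · (1−p)^1
= 13 · 0.42403 · 0.069 = 0.380355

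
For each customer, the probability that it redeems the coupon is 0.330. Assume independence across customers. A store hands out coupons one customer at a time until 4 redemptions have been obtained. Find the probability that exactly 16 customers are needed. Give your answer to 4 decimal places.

0.0442

Y = trial on which the fourth success occurs; negative binomial, r=4, p=0.33.
P(Y=16) = C(15,3) · p^4 · (1−p)^12
= 455 · 0.011859 · 0.0081827 = 0.044153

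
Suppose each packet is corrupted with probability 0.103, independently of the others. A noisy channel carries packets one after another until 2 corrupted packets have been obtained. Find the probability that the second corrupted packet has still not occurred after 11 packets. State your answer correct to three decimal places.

0.685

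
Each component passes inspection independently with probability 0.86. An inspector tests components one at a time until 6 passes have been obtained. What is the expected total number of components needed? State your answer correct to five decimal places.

Y = total components until the sixth success; negative binomial with r=6, p=0.86.
E[Y] = r / p = 6 / 0.86 = 6.9767442

6.97674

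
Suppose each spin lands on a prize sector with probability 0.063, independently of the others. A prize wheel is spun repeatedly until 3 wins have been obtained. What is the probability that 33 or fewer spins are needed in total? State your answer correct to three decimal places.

Finishing within 33 spins ⇔ at least 3 successes in the first 33. With X ~ Binomial(33, 0.063), P(Y ≤ 33) = 1 − P(X ≤ 2).
  k=0: C(33,0)·0.063^0·0.937^33 = 0.11679
  k=1: C(33,1)·0.063^1·0.937^32 = 0.25913
  k=2: C(33,2)·0.063^2·0.937^31 = 0.27877
1 − 0.65469 = 0.34531

0.345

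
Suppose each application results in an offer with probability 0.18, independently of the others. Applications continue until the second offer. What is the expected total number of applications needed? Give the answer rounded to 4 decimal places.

Y = total applications until the second success; negative binomial with r=2, p=0.18.
E[Y] = r / p = 2 / 0.18 = 11.111111

11.1111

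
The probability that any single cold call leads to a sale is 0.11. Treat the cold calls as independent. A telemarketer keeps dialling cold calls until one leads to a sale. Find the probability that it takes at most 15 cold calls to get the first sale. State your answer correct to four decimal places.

0.8259

Y = number of cold calls to the first success; geometric, p = 0.11.
P(Y ≤ 15) = 1 − (1−p)^15 = 1 − 0.174121 = 0.825879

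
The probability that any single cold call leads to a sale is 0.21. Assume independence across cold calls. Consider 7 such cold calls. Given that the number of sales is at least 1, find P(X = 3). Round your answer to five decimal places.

X ~ Binomial(7, 0.21). Want P(X=3 | X≥1) = P(X=3) / P(X≥1).
P(X=3) = C(7,3)·0.21^3·0.79^4 = 0.1262508
P(X≥1) = 1 − 0.1920391 = 0.8079609
Ratio = 0.1262508 / 0.8079609 = 0.1562586

0.15626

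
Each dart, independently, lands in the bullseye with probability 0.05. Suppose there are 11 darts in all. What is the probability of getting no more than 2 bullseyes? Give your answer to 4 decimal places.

X ~ Binomial(11, 0.05); P(X ≤ 2) = Σ C(11,k) p^k (1−p)^(11−k) over k:
  k=0: C(11,0)·0.05^0·0.95^11 = 0.568800
  k=1: C(11,1)·0.05^1·0.95^10 = 0.329305
  k=2: C(11,2)·0.05^2·0.95^9 = 0.086659
Total = 0.984765

0.9848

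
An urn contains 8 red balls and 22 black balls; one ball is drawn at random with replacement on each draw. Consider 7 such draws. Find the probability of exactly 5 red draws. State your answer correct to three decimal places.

0.015

X ~ Binomial(n=7, p=0.266667).
P(X=5) = C(7,5) · p^5 · (1−p)^2
= 21 · 0.0013485 · 0.53778 = 0.01523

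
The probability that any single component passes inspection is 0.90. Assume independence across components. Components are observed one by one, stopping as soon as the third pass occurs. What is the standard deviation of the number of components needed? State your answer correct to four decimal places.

Y = total components until the third success; negative binomial with r=3, p=0.90.
SD(Y) = √[r(1−p)/p²] = √(0.370370) = 0.608581

0.6086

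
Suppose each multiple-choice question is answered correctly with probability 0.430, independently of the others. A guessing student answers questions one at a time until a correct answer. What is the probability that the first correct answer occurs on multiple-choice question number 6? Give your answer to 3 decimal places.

0.026

Geometric (trials to first success), p = 0.43.
P(Y = 6) = (1−p)^5 · p = 0.060169 · 0.43 = 0.02587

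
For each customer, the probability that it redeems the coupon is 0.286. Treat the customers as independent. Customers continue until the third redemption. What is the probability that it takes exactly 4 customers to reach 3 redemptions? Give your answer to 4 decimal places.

Y = trial on which the third success occurs; negative binomial, r=3, p=0.286.
P(Y=4) = C(3,2) · p^3 · (1−p)^1
= 3 · 0.023394 · 0.714 = 0.050109

0.0501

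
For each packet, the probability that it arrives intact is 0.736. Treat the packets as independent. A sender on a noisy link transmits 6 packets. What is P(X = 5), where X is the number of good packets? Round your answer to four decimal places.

0.3421

X ~ Binomial(n=6, p=0.736).
P(X=5) = C(6,5) · p^5 · (1−p)^1
= 6 · 0.21597 · 0.264 = 0.342093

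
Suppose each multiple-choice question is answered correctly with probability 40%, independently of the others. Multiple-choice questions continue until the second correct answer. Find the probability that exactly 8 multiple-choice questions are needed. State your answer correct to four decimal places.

0.0523

Y = trial on which the second success occurs; negative binomial, r=2, p=0.40.
P(Y=8) = C(7,1) · p^2 · (1−p)^6
= 7 · 0.16 · 0.046656 = 0.052255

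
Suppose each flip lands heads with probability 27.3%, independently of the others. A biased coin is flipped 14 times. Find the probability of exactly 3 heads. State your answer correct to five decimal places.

X ~ Binomial(n=14, p=0.273).
P(X=3) = C(14,3) · p^3 · (1−p)^11
= 364 · 0.020346 · 0.029983 = 0.2220587

0.22206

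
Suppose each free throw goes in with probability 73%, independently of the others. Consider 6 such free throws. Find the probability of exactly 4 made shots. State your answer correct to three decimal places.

X ~ Binomial(n=6, p=0.73).
P(X=4) = C(6,4) · p^4 · (1−p)^2
= 15 · 0.28398 · 0.0729 = 0.31053

0.311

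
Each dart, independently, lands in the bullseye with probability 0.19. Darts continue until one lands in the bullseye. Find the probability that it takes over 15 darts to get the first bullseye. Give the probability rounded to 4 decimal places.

Y = number of darts to the first success; geometric, p = 0.19.
P(Y > 15) = P(first 15 all fail) = (1−p)^15 = 0.042391

0.0424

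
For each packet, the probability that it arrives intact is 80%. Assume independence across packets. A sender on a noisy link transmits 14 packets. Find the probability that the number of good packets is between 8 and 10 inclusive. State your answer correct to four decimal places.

0.2902

X ~ Binomial(14, 0.80); P(8 ≤ X ≤ 10) = Σ C(14,k) p^k (1−p)^(14−k) over k:
  k=8: C(14,8)·0.80^8·0.20^6 = 0.032244
  k=9: C(14,9)·0.80^9·0.20^5 = 0.085985
  k=10: C(14,10)·0.80^10·0.20^4 = 0.171970
Total = 0.290200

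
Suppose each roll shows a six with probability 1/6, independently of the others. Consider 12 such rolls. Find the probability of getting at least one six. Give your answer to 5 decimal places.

0.88784

P(at least one) = 1 − P(none) = 1 − (1 − 0.166667)^12
= 1 − 0.1121567 = 0.8878433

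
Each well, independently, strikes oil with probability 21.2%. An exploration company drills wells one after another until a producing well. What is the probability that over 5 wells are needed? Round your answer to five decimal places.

0.30383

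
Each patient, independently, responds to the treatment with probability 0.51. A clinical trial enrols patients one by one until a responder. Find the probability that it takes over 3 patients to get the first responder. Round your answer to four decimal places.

0.1176

Y = number of patients to the first success; geometric, p = 0.51.
P(Y > 3) = P(first 3 all fail) = (1−p)^3 = 0.117649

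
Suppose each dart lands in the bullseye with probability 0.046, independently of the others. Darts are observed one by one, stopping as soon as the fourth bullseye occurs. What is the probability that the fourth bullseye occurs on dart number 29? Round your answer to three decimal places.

Y = trial on which the fourth success occurs; negative binomial, r=4, p=0.046.
P(Y=29) = C(28,3) · p^4 · (1−p)^25
= 3276 · 4.4775e-06 · 0.30811 = 0.00452

0.005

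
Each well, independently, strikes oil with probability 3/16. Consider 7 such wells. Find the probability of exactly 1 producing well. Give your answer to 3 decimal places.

X ~ Binomial(n=7, p=0.1875).
P(X=1) = C(7,1) · p^1 · (1−p)^6
= 7 · 0.1875 · 0.2877 = 0.37761

0.378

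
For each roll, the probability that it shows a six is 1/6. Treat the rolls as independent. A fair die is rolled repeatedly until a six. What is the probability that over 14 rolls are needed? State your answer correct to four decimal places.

Y = number of rolls to the first success; geometric, p = 0.166667.
P(Y > 14) = P(first 14 all fail) = (1−p)^14 = 0.077887

0.0779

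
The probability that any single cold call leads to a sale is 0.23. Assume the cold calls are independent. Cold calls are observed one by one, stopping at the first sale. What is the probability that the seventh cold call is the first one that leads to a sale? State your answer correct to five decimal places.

0.04794

Geometric (trials to first success), p = 0.23.
P(Y = 7) = (1−p)^6 · p = 0.20842 · 0.23 = 0.0479371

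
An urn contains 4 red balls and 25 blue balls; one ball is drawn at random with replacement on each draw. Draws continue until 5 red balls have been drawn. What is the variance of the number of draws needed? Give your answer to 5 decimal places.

Y = total draws until the fifth success; negative binomial with r=5, p=0.137931.
Var(Y) = r(1−p)/p² = 5·0.862069 / 0.137931² = 226.5625000

226.56250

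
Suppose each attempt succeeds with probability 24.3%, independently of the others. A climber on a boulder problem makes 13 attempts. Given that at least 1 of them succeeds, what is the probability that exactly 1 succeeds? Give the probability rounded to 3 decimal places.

0.115

X ~ Binomial(13, 0.243). Want P(X=1 | X≥1) = P(X=1) / P(X≥1).
P(X=1) = C(13,1)·0.243^1·0.757^12 = 0.11187
P(X≥1) = 1 − 0.02681 = 0.97319
Ratio = 0.11187 / 0.97319 = 0.11495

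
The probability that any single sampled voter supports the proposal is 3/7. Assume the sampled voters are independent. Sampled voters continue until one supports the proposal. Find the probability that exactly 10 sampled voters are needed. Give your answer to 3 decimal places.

0.003

Geometric (trials to first success), p = 0.428571.
P(Y = 10) = (1−p)^9 · p = 0.0064962 · 0.428571 = 0.00278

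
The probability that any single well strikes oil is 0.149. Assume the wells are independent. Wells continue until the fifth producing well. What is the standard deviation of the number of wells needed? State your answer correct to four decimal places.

Y = total wells until the fifth success; negative binomial with r=5, p=0.149.
SD(Y) = √[r(1−p)/p²] = √(191.658033) = 13.844061

13.8441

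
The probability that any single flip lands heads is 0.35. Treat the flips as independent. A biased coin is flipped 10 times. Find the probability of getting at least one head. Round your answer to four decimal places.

0.9865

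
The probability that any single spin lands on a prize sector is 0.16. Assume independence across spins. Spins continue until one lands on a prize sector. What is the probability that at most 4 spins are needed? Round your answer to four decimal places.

0.5021

Y = number of spins to the first success; geometric, p = 0.16.
P(Y ≤ 4) = 1 − (1−p)^4 = 1 − 0.497871 = 0.502129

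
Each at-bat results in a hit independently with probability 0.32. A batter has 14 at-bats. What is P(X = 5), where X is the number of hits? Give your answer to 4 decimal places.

0.2088

X ~ Binomial(n=14, p=0.32).
P(X=5) = C(14,5) · p^5 · (1−p)^9
= 2002 · 0.0033554 · 0.031087 = 0.208831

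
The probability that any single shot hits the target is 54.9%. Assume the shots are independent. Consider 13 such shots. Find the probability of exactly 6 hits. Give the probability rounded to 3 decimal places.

0.178

X ~ Binomial(n=13, p=0.549).
P(X=6) = C(13,6) · p^6 · (1−p)^7
= 1716 · 0.02738 · 0.0037952 = 0.17831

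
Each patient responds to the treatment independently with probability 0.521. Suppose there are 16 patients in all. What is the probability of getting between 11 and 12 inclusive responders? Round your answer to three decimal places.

0.123

X ~ Binomial(16, 0.521); P(11 ≤ X ≤ 12) = Σ C(16,k) p^k (1−p)^(16−k) over k:
  k=11: C(16,11)·0.521^11·0.479^5 = 0.08456
  k=12: C(16,12)·0.521^12·0.479^4 = 0.03832
Total = 0.12289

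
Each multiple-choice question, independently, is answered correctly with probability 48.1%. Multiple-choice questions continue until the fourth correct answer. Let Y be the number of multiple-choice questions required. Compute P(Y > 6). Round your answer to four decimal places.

0.6912

Needing more than 6 multiple-choice questions ⇔ fewer than 4 successes in the first 6. With X ~ Binomial(6, 0.481), P(Y > 6) = P(X ≤ 3).
  k=0: C(6,0)·0.481^0·0.519^6 = 0.019544
  k=1: C(6,1)·0.481^1·0.519^5 = 0.108676
  k=2: C(6,2)·0.481^2·0.519^4 = 0.251797
  k=3: C(6,3)·0.481^3·0.519^3 = 0.311148
P(X ≤ 3) = 0.691165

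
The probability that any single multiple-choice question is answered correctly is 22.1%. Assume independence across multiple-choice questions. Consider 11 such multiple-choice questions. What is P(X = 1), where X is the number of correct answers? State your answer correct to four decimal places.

0.2001

X ~ Binomial(n=11, p=0.221).
P(X=1) = C(11,1) · p^1 · (1−p)^10
= 11 · 0.221 · 0.082295 = 0.200060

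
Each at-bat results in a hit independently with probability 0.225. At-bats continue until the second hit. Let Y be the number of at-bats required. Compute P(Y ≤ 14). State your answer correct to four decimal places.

Finishing within 14 at-bats ⇔ at least 2 successes in the first 14. With X ~ Binomial(14, 0.225), P(Y ≤ 14) = 1 − P(X ≤ 1).
  k=0: C(14,0)·0.225^0·0.775^14 = 0.028198
  k=1: C(14,1)·0.225^1·0.775^13 = 0.114613
1 − 0.142811 = 0.857189

0.8572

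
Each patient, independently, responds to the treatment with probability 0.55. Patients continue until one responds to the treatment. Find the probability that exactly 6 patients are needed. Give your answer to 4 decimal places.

0.0101

Geometric (trials to first success), p = 0.55.
P(Y = 6) = (1−p)^5 · p = 0.018453 · 0.55 = 0.010149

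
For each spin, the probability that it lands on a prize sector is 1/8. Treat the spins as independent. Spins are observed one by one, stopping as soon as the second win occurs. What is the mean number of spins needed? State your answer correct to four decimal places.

Y = total spins until the second success; negative binomial with r=2, p=0.125.
E[Y] = r / p = 2 / 0.125 = 16.000000

16.0000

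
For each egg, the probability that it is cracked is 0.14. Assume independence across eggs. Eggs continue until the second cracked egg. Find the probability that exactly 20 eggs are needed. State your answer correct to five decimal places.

0.02466

Y = trial on which the second success occurs; negative binomial, r=2, p=0.14.
P(Y=20) = C(19,1) · p^2 · (1−p)^18
= 19 · 0.0196 · 0.066217 = 0.0246594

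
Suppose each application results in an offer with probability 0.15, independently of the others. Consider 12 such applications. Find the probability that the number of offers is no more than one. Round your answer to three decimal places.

X ~ Binomial(12, 0.15); P(X ≤ 1) = Σ C(12,k) p^k (1−p)^(12−k) over k:
  k=0: C(12,0)·0.15^0·0.85^12 = 0.14224
  k=1: C(12,1)·0.15^1·0.85^11 = 0.30122
Total = 0.44346

0.443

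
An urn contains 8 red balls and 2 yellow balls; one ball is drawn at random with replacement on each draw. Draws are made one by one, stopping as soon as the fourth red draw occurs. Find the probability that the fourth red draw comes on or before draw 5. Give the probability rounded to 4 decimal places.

0.7373

Finishing within 5 draws ⇔ at least 4 successes in the first 5. With X ~ Binomial(5, 0.80), P(Y ≤ 5) = 1 − P(X ≤ 3).
  k=0: C(5,0)·0.80^0·0.20^5 = 0.000320
  k=1: C(5,1)·0.80^1·0.20^4 = 0.006400
  k=2: C(5,2)·0.80^2·0.20^3 = 0.051200
  k=3: C(5,3)·0.80^3·0.20^2 = 0.204800
1 − 0.262720 = 0.737280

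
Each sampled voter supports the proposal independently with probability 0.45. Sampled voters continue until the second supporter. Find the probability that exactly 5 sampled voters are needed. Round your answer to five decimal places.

Y = trial on which the second success occurs; negative binomial, r=2, p=0.45.
P(Y=5) = C(4,1) · p^2 · (1−p)^3
= 4 · 0.2025 · 0.16637 = 0.1347637

0.13476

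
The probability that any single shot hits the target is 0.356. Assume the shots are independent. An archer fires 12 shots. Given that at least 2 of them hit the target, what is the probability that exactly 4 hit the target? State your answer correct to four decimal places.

X ~ Binomial(12, 0.356). Want P(X=4 | X≥2) = P(X=4) / P(X≥2).
P(X=4) = C(12,4)·0.356^4·0.644^8 = 0.235230
P(X≥2) = 1 − 0.005089 − 0.033758 = 0.961153
Ratio = 0.235230 / 0.961153 = 0.244737

0.2447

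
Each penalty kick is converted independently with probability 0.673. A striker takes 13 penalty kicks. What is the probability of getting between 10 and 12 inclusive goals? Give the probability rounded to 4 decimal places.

0.3343

X ~ Binomial(13, 0.673); P(10 ≤ X ≤ 12) = Σ C(13,k) p^k (1−p)^(13−k) over k:
  k=10: C(13,10)·0.673^10·0.327^3 = 0.190616
  k=11: C(13,11)·0.673^11·0.327^2 = 0.106993
  k=12: C(13,12)·0.673^12·0.327^1 = 0.036700
Total = 0.334310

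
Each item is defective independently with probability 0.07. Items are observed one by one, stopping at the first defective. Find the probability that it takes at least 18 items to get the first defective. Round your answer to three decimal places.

0.291

Y = number of items to the first success; geometric, p = 0.07.
P(Y > 17) = P(first 17 all fail) = (1−p)^17 = 0.29121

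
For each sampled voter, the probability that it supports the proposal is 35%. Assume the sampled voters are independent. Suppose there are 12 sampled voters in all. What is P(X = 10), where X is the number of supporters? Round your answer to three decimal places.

0.001

X ~ Binomial(n=12, p=0.35).
P(X=10) = C(12,10) · p^10 · (1−p)^2
= 66 · 2.7585e-05 · 0.4225 = 0.00077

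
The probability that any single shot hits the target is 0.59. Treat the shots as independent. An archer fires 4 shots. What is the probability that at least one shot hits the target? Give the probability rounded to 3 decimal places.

P(at least one) = 1 − P(none) = 1 − (1 − 0.59)^4
= 1 − 0.02826 = 0.97174

0.972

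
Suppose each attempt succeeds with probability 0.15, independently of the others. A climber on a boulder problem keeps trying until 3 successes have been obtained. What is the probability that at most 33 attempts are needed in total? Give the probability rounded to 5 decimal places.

0.89097

Finishing within 33 attempts ⇔ at least 3 successes in the first 33. With X ~ Binomial(33, 0.15), P(Y ≤ 33) = 1 − P(X ≤ 2).
  k=0: C(33,0)·0.15^0·0.85^33 = 0.0046862
  k=1: C(33,1)·0.15^1·0.85^32 = 0.0272905
  k=2: C(33,2)·0.15^2·0.85^31 = 0.0770554
1 − 0.1090321 = 0.8909679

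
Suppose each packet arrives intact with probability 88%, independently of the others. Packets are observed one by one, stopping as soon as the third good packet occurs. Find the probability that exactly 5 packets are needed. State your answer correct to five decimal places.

Y = trial on which the third success occurs; negative binomial, r=3, p=0.88.
P(Y=5) = C(4,2) · p^3 · (1−p)^2
= 6 · 0.68147 · 0.0144 = 0.0588792

0.05888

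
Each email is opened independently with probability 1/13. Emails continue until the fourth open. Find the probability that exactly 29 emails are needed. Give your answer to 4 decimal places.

0.0155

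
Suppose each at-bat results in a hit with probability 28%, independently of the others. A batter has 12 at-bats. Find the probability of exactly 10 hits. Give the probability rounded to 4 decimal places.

X ~ Binomial(n=12, p=0.28).
P(X=10) = C(12,10) · p^10 · (1−p)^2
= 66 · 2.962e-06 · 0.5184 = 0.000101

0.0001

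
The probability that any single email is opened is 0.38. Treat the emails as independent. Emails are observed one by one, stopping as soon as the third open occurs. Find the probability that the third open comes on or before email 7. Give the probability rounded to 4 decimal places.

Finishing within 7 emails ⇔ at least 3 successes in the first 7. With X ~ Binomial(7, 0.38), P(Y ≤ 7) = 1 − P(X ≤ 2).
  k=0: C(7,0)·0.38^0·0.62^7 = 0.035216
  k=1: C(7,1)·0.38^1·0.62^6 = 0.151089
  k=2: C(7,2)·0.38^2·0.62^5 = 0.277808
1 − 0.464113 = 0.535887

0.5359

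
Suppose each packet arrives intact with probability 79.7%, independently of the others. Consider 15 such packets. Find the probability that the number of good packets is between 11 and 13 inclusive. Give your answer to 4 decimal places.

X ~ Binomial(15, 0.797); P(11 ≤ X ≤ 13) = Σ C(15,k) p^k (1−p)^(15−k) over k:
  k=11: C(15,11)·0.797^11·0.203^4 = 0.191055
  k=12: C(15,12)·0.797^12·0.203^3 = 0.250034
  k=13: C(15,13)·0.797^13·0.203^2 = 0.226537
Total = 0.667626

0.6676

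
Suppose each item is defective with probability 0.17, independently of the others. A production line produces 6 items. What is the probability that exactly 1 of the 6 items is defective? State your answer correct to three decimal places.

X ~ Binomial(n=6, p=0.17).
P(X=1) = C(6,1) · p^1 · (1−p)^5
= 6 · 0.17 · 0.3939 = 0.40178

0.402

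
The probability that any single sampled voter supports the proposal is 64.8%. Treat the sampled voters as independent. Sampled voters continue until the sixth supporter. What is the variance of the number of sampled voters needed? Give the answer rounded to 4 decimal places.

5.0297

Y = total sampled voters until the sixth success; negative binomial with r=6, p=0.648.
Var(Y) = r(1−p)/p² = 6·0.352 / 0.648² = 5.029721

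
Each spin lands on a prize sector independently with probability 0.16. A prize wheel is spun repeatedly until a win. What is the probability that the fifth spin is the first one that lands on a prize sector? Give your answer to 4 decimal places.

Geometric (trials to first success), p = 0.16.
P(Y = 5) = (1−p)^4 · p = 0.49787 · 0.16 = 0.079659

0.0797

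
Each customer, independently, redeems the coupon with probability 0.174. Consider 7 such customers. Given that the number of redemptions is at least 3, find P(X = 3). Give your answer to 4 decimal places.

X ~ Binomial(7, 0.174). Want P(X=3 | X≥3) = P(X=3) / P(X≥3).
P(X=3) = C(7,3)·0.174^3·0.826^4 = 0.085829
P(X≥3) = 1 − 0.262337 − 0.386837 − 0.244466 = 0.106360
Ratio = 0.085829 / 0.106360 = 0.806969

0.8070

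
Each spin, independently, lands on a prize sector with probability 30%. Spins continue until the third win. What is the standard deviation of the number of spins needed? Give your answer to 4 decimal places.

Y = total spins until the third success; negative binomial with r=3, p=0.30.
SD(Y) = √[r(1−p)/p²] = √(23.333333) = 4.830459

4.8305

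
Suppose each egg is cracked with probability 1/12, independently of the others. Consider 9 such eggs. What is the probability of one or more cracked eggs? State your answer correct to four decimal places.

0.5430

P(at least one) = 1 − P(none) = 1 − (1 − 0.083333)^9
= 1 − 0.456986 = 0.543014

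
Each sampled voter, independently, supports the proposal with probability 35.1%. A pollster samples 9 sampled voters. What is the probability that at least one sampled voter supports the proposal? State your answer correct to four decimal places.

0.9796

P(at least one) = 1 − P(none) = 1 − (1 − 0.351)^9
= 1 − 0.020427 = 0.979573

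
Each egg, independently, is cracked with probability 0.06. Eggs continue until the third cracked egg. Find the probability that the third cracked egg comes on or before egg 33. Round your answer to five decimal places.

Finishing within 33 eggs ⇔ at least 3 successes in the first 33. With X ~ Binomial(33, 0.06), P(Y ≤ 33) = 1 − P(X ≤ 2).
  k=0: C(33,0)·0.06^0·0.94^33 = 0.1297834
  k=1: C(33,1)·0.06^1·0.94^32 = 0.2733736
  k=2: C(33,2)·0.06^2·0.94^31 = 0.2791900
1 − 0.6823470 = 0.3176530

0.31765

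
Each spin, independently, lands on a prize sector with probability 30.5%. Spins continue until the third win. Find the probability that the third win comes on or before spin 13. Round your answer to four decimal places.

0.8082

Finishing within 13 spins ⇔ at least 3 successes in the first 13. With X ~ Binomial(13, 0.305), P(Y ≤ 13) = 1 − P(X ≤ 2).
  k=0: C(13,0)·0.305^0·0.695^13 = 0.008827
  k=1: C(13,1)·0.305^1·0.695^12 = 0.050357
  k=2: C(13,2)·0.305^2·0.695^11 = 0.132595
1 − 0.191779 = 0.808221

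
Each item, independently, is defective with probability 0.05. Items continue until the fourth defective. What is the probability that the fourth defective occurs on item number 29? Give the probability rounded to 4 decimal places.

0.0057

Y = trial on which the fourth success occurs; negative binomial, r=4, p=0.05.
P(Y=29) = C(28,3) · p^4 · (1−p)^25
= 3276 · 6.25e-06 · 0.27739 = 0.005680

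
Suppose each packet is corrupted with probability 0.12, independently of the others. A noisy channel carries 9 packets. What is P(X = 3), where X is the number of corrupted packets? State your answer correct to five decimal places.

X ~ Binomial(n=9, p=0.12).
P(X=3) = C(9,3) · p^3 · (1−p)^6
= 84 · 0.001728 · 0.4644 = 0.0674092

0.06741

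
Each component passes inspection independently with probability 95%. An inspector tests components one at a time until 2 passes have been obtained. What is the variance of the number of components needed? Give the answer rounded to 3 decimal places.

Y = total components until the second success; negative binomial with r=2, p=0.95.
Var(Y) = r(1−p)/p² = 2·0.05 / 0.95² = 0.11080

0.111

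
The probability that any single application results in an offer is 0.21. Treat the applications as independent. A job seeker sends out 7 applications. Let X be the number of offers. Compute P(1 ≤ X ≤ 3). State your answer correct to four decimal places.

X ~ Binomial(7, 0.21); P(1 ≤ X ≤ 3) = Σ C(7,k) p^k (1−p)^(7−k) over k:
  k=1: C(7,1)·0.21^1·0.79^6 = 0.357339
  k=2: C(7,2)·0.21^2·0.79^5 = 0.284966
  k=3: C(7,3)·0.21^3·0.79^4 = 0.126251
Total = 0.768556

0.7686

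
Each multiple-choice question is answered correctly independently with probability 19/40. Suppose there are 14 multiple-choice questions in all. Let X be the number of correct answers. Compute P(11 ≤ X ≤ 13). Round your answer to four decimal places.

0.0184

X ~ Binomial(14, 0.475); P(11 ≤ X ≤ 13) = Σ C(14,k) p^k (1−p)^(14−k) over k:
  k=11: C(14,11)·0.475^11·0.525^3 = 0.014629
  k=12: C(14,12)·0.475^12·0.525^2 = 0.003309
  k=13: C(14,13)·0.475^13·0.525^1 = 0.000461
Total = 0.018398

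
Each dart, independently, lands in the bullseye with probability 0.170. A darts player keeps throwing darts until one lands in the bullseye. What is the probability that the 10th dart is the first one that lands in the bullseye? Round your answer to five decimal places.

0.03178

Geometric (trials to first success), p = 0.17.
P(Y = 10) = (1−p)^9 · p = 0.18694 · 0.17 = 0.0317798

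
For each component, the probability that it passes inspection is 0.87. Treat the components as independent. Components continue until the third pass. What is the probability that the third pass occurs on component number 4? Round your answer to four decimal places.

0.2568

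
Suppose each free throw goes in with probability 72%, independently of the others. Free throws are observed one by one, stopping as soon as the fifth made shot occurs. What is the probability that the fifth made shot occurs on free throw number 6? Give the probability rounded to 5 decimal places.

0.27089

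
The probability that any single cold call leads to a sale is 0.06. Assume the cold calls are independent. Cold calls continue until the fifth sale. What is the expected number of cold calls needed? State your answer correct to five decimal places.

Y = total cold calls until the fifth success; negative binomial with r=5, p=0.06.
E[Y] = r / p = 5 / 0.06 = 83.3333333

83.33333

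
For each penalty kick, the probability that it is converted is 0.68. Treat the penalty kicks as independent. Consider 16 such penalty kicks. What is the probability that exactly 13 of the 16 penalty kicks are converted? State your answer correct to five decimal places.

0.12197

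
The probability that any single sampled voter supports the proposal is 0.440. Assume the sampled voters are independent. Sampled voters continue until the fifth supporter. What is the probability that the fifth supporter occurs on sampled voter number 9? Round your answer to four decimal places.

0.1135

Y = trial on which the fifth success occurs; negative binomial, r=5, p=0.44.
P(Y=9) = C(8,4) · p^5 · (1−p)^4
= 70 · 0.016492 · 0.098345 = 0.113531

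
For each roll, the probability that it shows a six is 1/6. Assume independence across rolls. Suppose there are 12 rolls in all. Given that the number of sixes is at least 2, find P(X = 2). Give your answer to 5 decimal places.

0.47860

X ~ Binomial(12, 0.166667). Want P(X=2 | X≥2) = P(X=2) / P(X≥2).
P(X=2) = C(12,2)·0.166667^2·0.833333^10 = 0.2960936
P(X≥2) = 1 − 0.1121567 − 0.2691760 = 0.6186674
Ratio = 0.2960936 / 0.6186674 = 0.4785990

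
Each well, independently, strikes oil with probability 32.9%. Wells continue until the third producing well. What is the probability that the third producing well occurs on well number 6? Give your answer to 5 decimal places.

0.10759

Y = trial on which the third success occurs; negative binomial, r=3, p=0.329.
P(Y=6) = C(5,2) · p^3 · (1−p)^3
= 10 · 0.035611 · 0.30211 = 0.1075859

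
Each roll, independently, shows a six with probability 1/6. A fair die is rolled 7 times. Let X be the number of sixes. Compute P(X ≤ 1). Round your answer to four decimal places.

0.6698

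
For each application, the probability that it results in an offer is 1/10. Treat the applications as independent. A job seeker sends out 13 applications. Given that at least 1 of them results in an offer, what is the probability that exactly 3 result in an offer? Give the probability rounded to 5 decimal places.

0.13371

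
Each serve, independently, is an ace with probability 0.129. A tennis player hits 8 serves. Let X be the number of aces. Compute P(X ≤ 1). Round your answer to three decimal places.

0.724

X ~ Binomial(8, 0.129); P(X ≤ 1) = Σ C(8,k) p^k (1−p)^(8−k) over k:
  k=0: C(8,0)·0.129^0·0.871^8 = 0.33124
  k=1: C(8,1)·0.129^1·0.871^7 = 0.39247
Total = 0.72371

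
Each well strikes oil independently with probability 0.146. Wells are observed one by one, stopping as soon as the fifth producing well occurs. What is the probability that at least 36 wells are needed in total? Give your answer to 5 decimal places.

Needing more than 35 wells ⇔ fewer than 5 successes in the first 35. With X ~ Binomial(35, 0.146), P(Y > 35) = P(X ≤ 4).
  k=0: C(35,0)·0.146^0·0.854^35 = 0.0039905
  k=1: C(35,1)·0.146^1·0.854^34 = 0.0238775
  k=2: C(35,2)·0.146^2·0.854^33 = 0.0693957
  k=3: C(35,3)·0.146^3·0.854^32 = 0.1305029
  k=4: C(35,4)·0.146^4·0.854^31 = 0.1784864
P(X ≤ 4) = 0.4062529

0.40625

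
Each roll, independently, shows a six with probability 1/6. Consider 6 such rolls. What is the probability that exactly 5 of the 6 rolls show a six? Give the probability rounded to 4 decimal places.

0.0006

X ~ Binomial(n=6, p=0.166667).
P(X=5) = C(6,5) · p^5 · (1−p)^1
= 6 · 0.0001286 · 0.83333 = 0.000643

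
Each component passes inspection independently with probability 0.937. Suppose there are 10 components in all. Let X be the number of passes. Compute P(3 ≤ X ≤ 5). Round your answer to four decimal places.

X ~ Binomial(10, 0.937); P(3 ≤ X ≤ 5) = Σ C(10,k) p^k (1−p)^(10−k) over k:
  k=3: C(10,3)·0.937^3·0.063^7 = 0.000000
  k=4: C(10,4)·0.937^4·0.063^6 = 0.000010
  k=5: C(10,5)·0.937^5·0.063^5 = 0.000181
Total = 0.000191

0.0002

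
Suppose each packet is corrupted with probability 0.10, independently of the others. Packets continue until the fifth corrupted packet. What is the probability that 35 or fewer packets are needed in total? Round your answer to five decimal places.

0.26925

Finishing within 35 packets ⇔ at least 5 successes in the first 35. With X ~ Binomial(35, 0.10), P(Y ≤ 35) = 1 − P(X ≤ 4).
  k=0: C(35,0)·0.10^0·0.90^35 = 0.0250316
  k=1: C(35,1)·0.10^1·0.90^34 = 0.0973449
  k=2: C(35,2)·0.10^2·0.90^33 = 0.1838738
  k=3: C(35,3)·0.10^3·0.90^32 = 0.2247346
  k=4: C(35,4)·0.10^4·0.90^31 = 0.1997641
1 − 0.7307490 = 0.2692510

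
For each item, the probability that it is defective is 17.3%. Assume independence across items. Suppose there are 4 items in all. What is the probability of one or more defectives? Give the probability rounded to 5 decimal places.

0.53224

P(at least one) = 1 − P(none) = 1 − (1 − 0.173)^4
= 1 − 0.4677589 = 0.5322411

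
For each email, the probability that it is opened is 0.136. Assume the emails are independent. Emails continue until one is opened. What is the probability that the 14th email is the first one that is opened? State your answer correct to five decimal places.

0.02033

Geometric (trials to first success), p = 0.136.
P(Y = 14) = (1−p)^13 · p = 0.14951 · 0.136 = 0.0203338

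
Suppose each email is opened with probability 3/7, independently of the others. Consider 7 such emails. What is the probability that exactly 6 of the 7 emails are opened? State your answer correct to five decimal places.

0.02479

X ~ Binomial(n=7, p=0.428571).
P(X=6) = C(7,6) · p^6 · (1−p)^1
= 7 · 0.0061964 · 0.57143 = 0.0247856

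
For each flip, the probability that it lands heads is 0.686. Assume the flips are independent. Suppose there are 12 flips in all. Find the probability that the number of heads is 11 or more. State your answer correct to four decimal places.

X ~ Binomial(12, 0.686); P(X ≥ 11) = Σ C(12,k) p^k (1−p)^(12−k) over k:
  k=11: C(12,11)·0.686^11·0.314^1 = 0.059659
  k=12: C(12,12)·0.686^12·0.314^0 = 0.010861
Total = 0.070521

0.0705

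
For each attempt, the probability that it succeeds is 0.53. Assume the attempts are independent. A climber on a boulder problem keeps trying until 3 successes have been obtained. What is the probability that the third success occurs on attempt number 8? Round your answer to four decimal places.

0.0717

Y = trial on which the third success occurs; negative binomial, r=3, p=0.53.
P(Y=8) = C(7,2) · p^3 · (1−p)^5
= 21 · 0.14888 · 0.022935 = 0.071703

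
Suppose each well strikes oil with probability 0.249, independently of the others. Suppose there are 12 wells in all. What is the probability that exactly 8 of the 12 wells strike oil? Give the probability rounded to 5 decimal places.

0.00233

X ~ Binomial(n=12, p=0.249).
P(X=8) = C(12,8) · p^8 · (1−p)^4
= 495 · 1.4777e-05 · 0.3181 = 0.0023268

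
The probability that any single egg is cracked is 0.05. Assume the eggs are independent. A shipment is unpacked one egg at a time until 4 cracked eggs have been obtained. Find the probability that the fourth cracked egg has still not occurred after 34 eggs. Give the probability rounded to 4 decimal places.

Needing more than 34 eggs ⇔ fewer than 4 successes in the first 34. With X ~ Binomial(34, 0.05), P(Y > 34) = P(X ≤ 3).
  k=0: C(34,0)·0.05^0·0.95^34 = 0.174825
  k=1: C(34,1)·0.05^1·0.95^33 = 0.312844
  k=2: C(34,2)·0.05^2·0.95^32 = 0.271680
  k=3: C(34,3)·0.05^3·0.95^31 = 0.152522
P(X ≤ 3) = 0.911871

0.9119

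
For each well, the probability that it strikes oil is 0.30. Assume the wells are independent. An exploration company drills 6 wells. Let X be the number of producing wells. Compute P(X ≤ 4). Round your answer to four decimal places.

0.9891

X ~ Binomial(6, 0.30); P(X ≤ 4) = Σ C(6,k) p^k (1−p)^(6−k) over k:
  k=0: C(6,0)·0.30^0·0.70^6 = 0.117649
  k=1: C(6,1)·0.30^1·0.70^5 = 0.302526
  k=2: C(6,2)·0.30^2·0.70^4 = 0.324135
  k=3: C(6,3)·0.30^3·0.70^3 = 0.185220
  k=4: C(6,4)·0.30^4·0.70^2 = 0.059535
Total = 0.989065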